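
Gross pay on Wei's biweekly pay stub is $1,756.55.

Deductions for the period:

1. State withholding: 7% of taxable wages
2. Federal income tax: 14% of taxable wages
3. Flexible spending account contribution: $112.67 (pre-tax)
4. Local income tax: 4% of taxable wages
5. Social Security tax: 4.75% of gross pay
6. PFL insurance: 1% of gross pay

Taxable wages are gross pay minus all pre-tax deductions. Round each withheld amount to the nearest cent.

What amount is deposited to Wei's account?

$1,131.90

Flexible spending account contribution: $112.67
Taxable wages = $1,756.55 − $112.67 = $1,643.88
Federal income tax: $1,643.88 × 0.14 = $230.14
State withholding: $1,643.88 × 0.07 = $115.07
Local income tax: $1,643.88 × 0.04 = $65.76
PFL insurance: $1,756.55 × 0.01 = $17.57
Social Security tax: $1,756.55 × 0.0475 = $83.44
Total deductions = $112.67 + $230.14 + $115.07 + $65.76 + $17.57 + $83.44 = $624.65
Net pay = $1,756.55 − $624.65 = $1,131.90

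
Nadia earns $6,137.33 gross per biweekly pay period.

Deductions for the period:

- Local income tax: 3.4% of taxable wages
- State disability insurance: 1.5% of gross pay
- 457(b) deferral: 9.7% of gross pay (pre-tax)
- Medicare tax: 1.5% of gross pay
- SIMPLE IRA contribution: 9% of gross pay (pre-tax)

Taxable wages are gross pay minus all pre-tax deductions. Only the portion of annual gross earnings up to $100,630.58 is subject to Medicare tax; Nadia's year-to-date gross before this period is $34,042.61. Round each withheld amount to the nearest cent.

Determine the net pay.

$4,635.88

SIMPLE IRA contribution: $6,137.33 × 0.09 = $552.36
457(b) deferral: $6,137.33 × 0.097 = $595.32
Pre-tax total = $552.36 + $595.32 = $1,147.68
Taxable wages = $6,137.33 − $1,147.68 = $4,989.65
Local income tax: $4,989.65 × 0.034 = $169.65
Medicare tax: cap not yet reached, full $6,137.33 is subject → $6,137.33 × 0.015 = $92.06
State disability insurance: $6,137.33 × 0.015 = $92.06
Total deductions = $552.36 + $595.32 + $169.65 + $92.06 + $92.06 = $1,501.45
Net pay = $6,137.33 − $1,501.45 = $4,635.88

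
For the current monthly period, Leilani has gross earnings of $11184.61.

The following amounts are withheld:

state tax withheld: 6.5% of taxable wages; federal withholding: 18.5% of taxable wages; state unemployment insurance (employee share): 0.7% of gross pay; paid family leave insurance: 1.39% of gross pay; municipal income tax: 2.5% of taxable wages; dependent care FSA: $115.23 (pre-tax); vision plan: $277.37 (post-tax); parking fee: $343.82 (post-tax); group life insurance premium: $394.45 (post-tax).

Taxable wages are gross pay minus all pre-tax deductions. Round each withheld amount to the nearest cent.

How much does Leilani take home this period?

$6775.90

Dependent care FSA: $115.23
Taxable wages = $11184.61 − $115.23 = $11069.38
Municipal income tax: $11069.38 × 0.025 = $276.73
Federal withholding: $11069.38 × 0.185 = $2047.84
State tax withheld: $11069.38 × 0.065 = $719.51
Paid family leave insurance: $11184.61 × 0.0139 = $155.47
State unemployment insurance (employee share): $11184.61 × 0.007 = $78.29
Group life insurance premium: $394.45
Vision plan: $277.37
Parking fee: $343.82
Total deductions = $115.23 + $276.73 + $2047.84 + $719.51 + $155.47 + $78.29 + $394.45 + $277.37 + $343.82 = $4408.71
Net pay = $11184.61 − $4408.71 = $6775.90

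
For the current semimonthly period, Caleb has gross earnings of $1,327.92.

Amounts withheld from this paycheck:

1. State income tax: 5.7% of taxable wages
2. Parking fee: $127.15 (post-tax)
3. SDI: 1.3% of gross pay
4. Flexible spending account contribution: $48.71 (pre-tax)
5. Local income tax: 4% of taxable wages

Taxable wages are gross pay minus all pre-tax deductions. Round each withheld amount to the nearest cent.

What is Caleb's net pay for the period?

$1,010.72

Flexible spending account contribution: $48.71
Taxable wages = $1,327.92 − $48.71 = $1,279.21
Local income tax: $1,279.21 × 0.04 = $51.17
State income tax: $1,279.21 × 0.057 = $72.91
SDI: $1,327.92 × 0.013 = $17.26
Parking fee: $127.15
Total deductions = $48.71 + $51.17 + $72.91 + $17.26 + $127.15 = $317.20
Net pay = $1,327.92 − $317.20 = $1,010.72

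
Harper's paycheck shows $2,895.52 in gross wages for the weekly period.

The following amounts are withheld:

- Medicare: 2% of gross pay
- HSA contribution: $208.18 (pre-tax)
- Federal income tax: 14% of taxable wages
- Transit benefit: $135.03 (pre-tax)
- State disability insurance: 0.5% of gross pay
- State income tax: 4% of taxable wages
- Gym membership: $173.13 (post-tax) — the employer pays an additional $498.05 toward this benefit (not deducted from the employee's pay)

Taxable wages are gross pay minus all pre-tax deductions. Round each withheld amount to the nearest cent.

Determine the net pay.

HSA contribution: $208.18
Transit benefit: $135.03
Pre-tax total = $208.18 + $135.03 = $343.21
Taxable wages = $2,895.52 − $343.21 = $2,552.31
State income tax: $2,552.31 × 0.04 = $102.09
Federal income tax: $2,552.31 × 0.14 = $357.32
State disability insurance: $2,895.52 × 0.005 = $14.48
Medicare: $2,895.52 × 0.02 = $57.91
Gym membership: $173.13
(Employer's $498.05 toward gym membership is not withheld from the employee.)
Total deductions = $208.18 + $135.03 + $102.09 + $357.32 + $14.48 + $57.91 + $173.13 = $1,048.14
Net pay = $2,895.52 − $1,048.14 = $1,847.38

$1,847.38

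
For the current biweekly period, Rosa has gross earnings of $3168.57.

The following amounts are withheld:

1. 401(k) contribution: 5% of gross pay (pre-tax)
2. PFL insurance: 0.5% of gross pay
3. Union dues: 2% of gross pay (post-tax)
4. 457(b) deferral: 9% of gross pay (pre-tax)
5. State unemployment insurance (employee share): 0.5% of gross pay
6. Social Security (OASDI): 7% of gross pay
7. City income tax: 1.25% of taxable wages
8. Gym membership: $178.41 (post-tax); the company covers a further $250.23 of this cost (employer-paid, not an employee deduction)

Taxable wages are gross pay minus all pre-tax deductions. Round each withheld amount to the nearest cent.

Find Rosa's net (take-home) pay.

401(k) contribution: $3168.57 × 0.05 = $158.43
457(b) deferral: $3168.57 × 0.09 = $285.17
Pre-tax total = $158.43 + $285.17 = $443.60
Taxable wages = $3168.57 − $443.60 = $2724.97
City income tax: $2724.97 × 0.0125 = $34.06
Social Security (OASDI): $3168.57 × 0.07 = $221.80
State unemployment insurance (employee share): $3168.57 × 0.005 = $15.84
PFL insurance: $3168.57 × 0.005 = $15.84
Gym membership: $178.41
Union dues: $3168.57 × 0.02 = $63.37
(Employer's $250.23 toward gym membership is not withheld from the employee.)
Total deductions = $158.43 + $285.17 + $34.06 + $221.80 + $15.84 + $15.84 + $178.41 + $63.37 = $972.92
Net pay = $3168.57 − $972.92 = $2195.65

$2195.65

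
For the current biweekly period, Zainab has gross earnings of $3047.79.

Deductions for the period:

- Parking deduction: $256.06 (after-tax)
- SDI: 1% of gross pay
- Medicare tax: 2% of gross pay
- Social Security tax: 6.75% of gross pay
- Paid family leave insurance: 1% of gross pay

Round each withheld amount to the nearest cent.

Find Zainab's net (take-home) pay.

$2464.08

SDI: $3047.79 × 0.01 = $30.48
Social Security tax: $3047.79 × 0.0675 = $205.73
Paid family leave insurance: $3047.79 × 0.01 = $30.48
Medicare tax: $3047.79 × 0.02 = $60.96
Parking deduction: $256.06
Total deductions = $30.48 + $205.73 + $30.48 + $60.96 + $256.06 = $583.71
Net pay = $3047.79 − $583.71 = $2464.08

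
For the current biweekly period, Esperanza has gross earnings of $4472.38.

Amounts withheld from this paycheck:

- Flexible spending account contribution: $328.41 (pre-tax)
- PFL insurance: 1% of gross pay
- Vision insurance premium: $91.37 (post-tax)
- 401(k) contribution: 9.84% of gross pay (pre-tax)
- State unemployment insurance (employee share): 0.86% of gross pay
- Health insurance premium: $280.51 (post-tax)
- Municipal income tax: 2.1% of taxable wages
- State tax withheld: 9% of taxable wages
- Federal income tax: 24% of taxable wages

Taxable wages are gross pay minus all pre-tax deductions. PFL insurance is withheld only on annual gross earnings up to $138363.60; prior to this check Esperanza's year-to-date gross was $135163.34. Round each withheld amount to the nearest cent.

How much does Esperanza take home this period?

$1961.49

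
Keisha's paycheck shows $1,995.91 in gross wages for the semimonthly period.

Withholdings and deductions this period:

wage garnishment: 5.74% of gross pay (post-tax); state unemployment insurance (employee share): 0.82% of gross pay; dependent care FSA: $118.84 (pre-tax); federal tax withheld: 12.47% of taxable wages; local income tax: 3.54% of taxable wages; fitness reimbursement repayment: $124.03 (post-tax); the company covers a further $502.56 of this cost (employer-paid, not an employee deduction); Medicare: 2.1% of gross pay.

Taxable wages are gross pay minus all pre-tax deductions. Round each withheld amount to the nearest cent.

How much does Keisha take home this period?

$1,279.67

Dependent care FSA: $118.84
Taxable wages = $1,995.91 − $118.84 = $1,877.07
Federal tax withheld: $1,877.07 × 0.1247 = $234.07
Local income tax: $1,877.07 × 0.0354 = $66.45
State unemployment insurance (employee share): $1,995.91 × 0.0082 = $16.37
Medicare: $1,995.91 × 0.021 = $41.91
Wage garnishment: $1,995.91 × 0.0574 = $114.57
Fitness reimbursement repayment: $124.03
(Employer's $502.56 toward fitness reimbursement repayment is not withheld from the employee.)
Total deductions = $118.84 + $234.07 + $66.45 + $16.37 + $41.91 + $114.57 + $124.03 = $716.24
Net pay = $1,995.91 − $716.24 = $1,279.67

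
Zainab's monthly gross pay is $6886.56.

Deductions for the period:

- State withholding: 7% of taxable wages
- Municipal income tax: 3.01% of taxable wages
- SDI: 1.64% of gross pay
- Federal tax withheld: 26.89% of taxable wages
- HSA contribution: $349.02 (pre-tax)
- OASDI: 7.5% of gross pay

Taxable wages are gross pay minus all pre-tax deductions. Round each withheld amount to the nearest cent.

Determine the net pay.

HSA contribution: $349.02
Taxable wages = $6886.56 − $349.02 = $6537.54
Municipal income tax: $6537.54 × 0.0301 = $196.78
State withholding: $6537.54 × 0.07 = $457.63
Federal tax withheld: $6537.54 × 0.2689 = $1757.94
SDI: $6886.56 × 0.0164 = $112.94
OASDI: $6886.56 × 0.075 = $516.49
Total deductions = $349.02 + $196.78 + $457.63 + $1757.94 + $112.94 + $516.49 = $3390.80
Net pay = $6886.56 − $3390.80 = $3495.76

$3495.76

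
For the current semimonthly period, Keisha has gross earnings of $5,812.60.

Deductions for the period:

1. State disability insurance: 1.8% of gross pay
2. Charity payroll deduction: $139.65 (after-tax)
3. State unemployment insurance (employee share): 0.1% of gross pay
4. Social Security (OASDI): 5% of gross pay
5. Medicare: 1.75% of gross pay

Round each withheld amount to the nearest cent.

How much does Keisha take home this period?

State disability insurance: $5,812.60 × 0.018 = $104.63
Medicare: $5,812.60 × 0.0175 = $101.72
Social Security (OASDI): $5,812.60 × 0.05 = $290.63
State unemployment insurance (employee share): $5,812.60 × 0.001 = $5.81
Charity payroll deduction: $139.65
Total deductions = $104.63 + $101.72 + $290.63 + $5.81 + $139.65 = $642.44
Net pay = $5,812.60 − $642.44 = $5,170.16

$5,170.16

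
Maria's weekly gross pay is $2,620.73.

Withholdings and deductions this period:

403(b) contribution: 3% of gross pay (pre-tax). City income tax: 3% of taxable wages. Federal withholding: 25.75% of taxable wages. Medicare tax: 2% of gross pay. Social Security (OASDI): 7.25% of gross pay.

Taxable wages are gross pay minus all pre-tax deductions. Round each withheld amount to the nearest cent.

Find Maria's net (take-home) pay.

403(b) contribution: $2,620.73 × 0.03 = $78.62
Taxable wages = $2,620.73 − $78.62 = $2,542.11
Federal withholding: $2,542.11 × 0.2575 = $654.59
City income tax: $2,542.11 × 0.03 = $76.26
Social Security (OASDI): $2,620.73 × 0.0725 = $190.00
Medicare tax: $2,620.73 × 0.02 = $52.41
Total deductions = $78.62 + $654.59 + $76.26 + $190.00 + $52.41 = $1,051.88
Net pay = $2,620.73 − $1,051.88 = $1,568.85

$1,568.85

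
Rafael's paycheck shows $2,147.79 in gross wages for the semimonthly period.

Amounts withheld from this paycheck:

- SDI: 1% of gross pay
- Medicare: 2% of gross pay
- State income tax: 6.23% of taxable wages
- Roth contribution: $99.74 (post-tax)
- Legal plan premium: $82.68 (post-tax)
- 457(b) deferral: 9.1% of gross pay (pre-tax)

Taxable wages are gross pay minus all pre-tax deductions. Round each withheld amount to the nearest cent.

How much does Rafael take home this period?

$1,583.85

457(b) deferral: $2,147.79 × 0.091 = $195.45
Taxable wages = $2,147.79 − $195.45 = $1,952.34
State income tax: $1,952.34 × 0.0623 = $121.63
Medicare: $2,147.79 × 0.02 = $42.96
SDI: $2,147.79 × 0.01 = $21.48
Legal plan premium: $82.68
Roth contribution: $99.74
Total deductions = $195.45 + $121.63 + $42.96 + $21.48 + $82.68 + $99.74 = $563.94
Net pay = $2,147.79 − $563.94 = $1,583.85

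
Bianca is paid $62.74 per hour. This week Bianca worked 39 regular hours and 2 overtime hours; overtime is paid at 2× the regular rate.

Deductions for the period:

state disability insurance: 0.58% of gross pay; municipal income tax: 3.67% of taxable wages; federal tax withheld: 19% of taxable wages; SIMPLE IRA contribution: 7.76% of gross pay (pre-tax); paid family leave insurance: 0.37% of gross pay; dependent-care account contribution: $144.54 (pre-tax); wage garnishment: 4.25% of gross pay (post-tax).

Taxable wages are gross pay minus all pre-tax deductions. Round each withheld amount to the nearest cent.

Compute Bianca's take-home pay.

Regular pay: 39 × $62.74 = $2,446.86
Overtime pay: 2 × $62.74 × 2 = $250.96
Gross pay = $2,446.86 + $250.96 = $2,697.82
SIMPLE IRA contribution: $2,697.82 × 0.0776 = $209.35
Dependent-care account contribution: $144.54
Pre-tax total = $209.35 + $144.54 = $353.89
Taxable wages = $2,697.82 − $353.89 = $2,343.93
Federal tax withheld: $2,343.93 × 0.19 = $445.35
Municipal income tax: $2,343.93 × 0.0367 = $86.02
Paid family leave insurance: $2,697.82 × 0.0037 = $9.98
State disability insurance: $2,697.82 × 0.0058 = $15.65
Wage garnishment: $2,697.82 × 0.0425 = $114.66
Total deductions = $209.35 + $144.54 + $445.35 + $86.02 + $9.98 + $15.65 + $114.66 = $1,025.55
Net pay = $2,697.82 − $1,025.55 = $1,672.27

$1,672.27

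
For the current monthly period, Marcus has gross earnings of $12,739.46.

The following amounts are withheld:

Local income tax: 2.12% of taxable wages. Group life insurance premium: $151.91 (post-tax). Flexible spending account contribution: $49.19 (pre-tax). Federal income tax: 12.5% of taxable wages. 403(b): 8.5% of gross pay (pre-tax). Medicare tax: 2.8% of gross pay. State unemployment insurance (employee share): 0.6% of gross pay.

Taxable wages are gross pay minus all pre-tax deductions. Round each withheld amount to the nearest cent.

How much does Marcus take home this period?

$9,325.36

403(b): $12,739.46 × 0.085 = $1,082.85
Flexible spending account contribution: $49.19
Pre-tax total = $1,082.85 + $49.19 = $1,132.04
Taxable wages = $12,739.46 − $1,132.04 = $11,607.42
Federal income tax: $11,607.42 × 0.125 = $1,450.93
Local income tax: $11,607.42 × 0.0212 = $246.08
Medicare tax: $12,739.46 × 0.028 = $356.70
State unemployment insurance (employee share): $12,739.46 × 0.006 = $76.44
Group life insurance premium: $151.91
Total deductions = $1,082.85 + $49.19 + $1,450.93 + $246.08 + $356.70 + $76.44 + $151.91 = $3,414.10
Net pay = $12,739.46 − $3,414.10 = $9,325.36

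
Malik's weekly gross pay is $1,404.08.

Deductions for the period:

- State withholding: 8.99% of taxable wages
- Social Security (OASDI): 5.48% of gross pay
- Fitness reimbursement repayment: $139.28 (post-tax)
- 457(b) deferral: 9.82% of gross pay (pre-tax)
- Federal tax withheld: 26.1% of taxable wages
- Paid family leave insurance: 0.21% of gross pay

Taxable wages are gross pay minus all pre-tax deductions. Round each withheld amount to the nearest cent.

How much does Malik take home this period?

$602.72

457(b) deferral: $1,404.08 × 0.0982 = $137.88
Taxable wages = $1,404.08 − $137.88 = $1,266.20
Federal tax withheld: $1,266.20 × 0.261 = $330.48
State withholding: $1,266.20 × 0.0899 = $113.83
Social Security (OASDI): $1,404.08 × 0.0548 = $76.94
Paid family leave insurance: $1,404.08 × 0.0021 = $2.95
Fitness reimbursement repayment: $139.28
Total deductions = $137.88 + $330.48 + $113.83 + $76.94 + $2.95 + $139.28 = $801.36
Net pay = $1,404.08 − $801.36 = $602.72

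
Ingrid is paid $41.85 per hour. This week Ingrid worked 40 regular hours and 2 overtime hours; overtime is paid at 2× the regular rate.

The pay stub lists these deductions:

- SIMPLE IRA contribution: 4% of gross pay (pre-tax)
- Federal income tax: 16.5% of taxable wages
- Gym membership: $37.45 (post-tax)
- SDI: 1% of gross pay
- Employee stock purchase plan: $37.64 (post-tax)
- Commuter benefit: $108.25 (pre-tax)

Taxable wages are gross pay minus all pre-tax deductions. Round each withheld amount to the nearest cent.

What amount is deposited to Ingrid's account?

Regular pay: 40 × $41.85 = $1,674.00
Overtime pay: 2 × $41.85 × 2 = $167.40
Gross pay = $1,674.00 + $167.40 = $1,841.40
Commuter benefit: $108.25
SIMPLE IRA contribution: $1,841.40 × 0.04 = $73.66
Pre-tax total = $108.25 + $73.66 = $181.91
Taxable wages = $1,841.40 − $181.91 = $1,659.49
Federal income tax: $1,659.49 × 0.165 = $273.82
SDI: $1,841.40 × 0.01 = $18.41
Gym membership: $37.45
Employee stock purchase plan: $37.64
Total deductions = $108.25 + $73.66 + $273.82 + $18.41 + $37.45 + $37.64 = $549.23
Net pay = $1,841.40 − $549.23 = $1,292.17

$1,292.17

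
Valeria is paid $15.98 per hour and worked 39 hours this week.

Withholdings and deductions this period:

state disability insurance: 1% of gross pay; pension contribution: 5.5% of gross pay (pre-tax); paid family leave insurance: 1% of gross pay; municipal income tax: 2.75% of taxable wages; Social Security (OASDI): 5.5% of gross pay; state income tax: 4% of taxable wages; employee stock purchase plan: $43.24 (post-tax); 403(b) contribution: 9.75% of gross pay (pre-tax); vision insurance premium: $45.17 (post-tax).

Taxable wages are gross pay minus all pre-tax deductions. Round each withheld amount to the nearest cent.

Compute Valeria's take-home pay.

$357.38

Gross pay: 39 × $15.98 = $623.22
Pension contribution: $623.22 × 0.055 = $34.28
403(b) contribution: $623.22 × 0.0975 = $60.76
Pre-tax total = $34.28 + $60.76 = $95.04
Taxable wages = $623.22 − $95.04 = $528.18
State income tax: $528.18 × 0.04 = $21.13
Municipal income tax: $528.18 × 0.0275 = $14.52
Social Security (OASDI): $623.22 × 0.055 = $34.28
State disability insurance: $623.22 × 0.01 = $6.23
Paid family leave insurance: $623.22 × 0.01 = $6.23
Employee stock purchase plan: $43.24
Vision insurance premium: $45.17
Total deductions = $34.28 + $60.76 + $21.13 + $14.52 + $34.28 + $6.23 + $6.23 + $43.24 + $45.17 = $265.84
Net pay = $623.22 − $265.84 = $357.38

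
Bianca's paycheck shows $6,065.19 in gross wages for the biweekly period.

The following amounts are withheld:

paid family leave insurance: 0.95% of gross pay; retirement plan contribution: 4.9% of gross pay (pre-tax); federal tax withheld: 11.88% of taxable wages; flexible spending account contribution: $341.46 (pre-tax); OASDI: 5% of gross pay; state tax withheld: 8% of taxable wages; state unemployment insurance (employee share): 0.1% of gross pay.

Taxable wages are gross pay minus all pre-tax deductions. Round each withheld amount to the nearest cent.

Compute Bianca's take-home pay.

$3,980.80

Flexible spending account contribution: $341.46
Retirement plan contribution: $6,065.19 × 0.049 = $297.19
Pre-tax total = $341.46 + $297.19 = $638.65
Taxable wages = $6,065.19 − $638.65 = $5,426.54
Federal tax withheld: $5,426.54 × 0.1188 = $644.67
State tax withheld: $5,426.54 × 0.08 = $434.12
Paid family leave insurance: $6,065.19 × 0.0095 = $57.62
OASDI: $6,065.19 × 0.05 = $303.26
State unemployment insurance (employee share): $6,065.19 × 0.001 = $6.07
Total deductions = $341.46 + $297.19 + $644.67 + $434.12 + $57.62 + $303.26 + $6.07 = $2,084.39
Net pay = $6,065.19 − $2,084.39 = $3,980.80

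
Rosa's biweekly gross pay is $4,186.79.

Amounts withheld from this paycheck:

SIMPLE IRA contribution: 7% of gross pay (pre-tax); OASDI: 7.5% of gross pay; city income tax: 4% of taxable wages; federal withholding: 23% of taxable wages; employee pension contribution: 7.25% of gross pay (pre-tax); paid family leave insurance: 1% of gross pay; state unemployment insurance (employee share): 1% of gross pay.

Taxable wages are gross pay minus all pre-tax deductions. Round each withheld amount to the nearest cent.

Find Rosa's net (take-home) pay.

$2,223.07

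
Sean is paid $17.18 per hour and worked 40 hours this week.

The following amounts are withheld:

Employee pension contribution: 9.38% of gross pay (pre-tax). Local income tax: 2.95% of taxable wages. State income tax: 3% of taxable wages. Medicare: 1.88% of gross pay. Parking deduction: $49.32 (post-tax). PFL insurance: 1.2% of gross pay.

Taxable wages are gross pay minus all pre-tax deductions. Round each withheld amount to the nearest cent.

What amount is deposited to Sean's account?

Gross pay: 40 × $17.18 = $687.20
Employee pension contribution: $687.20 × 0.0938 = $64.46
Taxable wages = $687.20 − $64.46 = $622.74
Local income tax: $622.74 × 0.0295 = $18.37
State income tax: $622.74 × 0.03 = $18.68
PFL insurance: $687.20 × 0.012 = $8.25
Medicare: $687.20 × 0.0188 = $12.92
Parking deduction: $49.32
Total deductions = $64.46 + $18.37 + $18.68 + $8.25 + $12.92 + $49.32 = $172.00
Net pay = $687.20 − $172.00 = $515.20

$515.20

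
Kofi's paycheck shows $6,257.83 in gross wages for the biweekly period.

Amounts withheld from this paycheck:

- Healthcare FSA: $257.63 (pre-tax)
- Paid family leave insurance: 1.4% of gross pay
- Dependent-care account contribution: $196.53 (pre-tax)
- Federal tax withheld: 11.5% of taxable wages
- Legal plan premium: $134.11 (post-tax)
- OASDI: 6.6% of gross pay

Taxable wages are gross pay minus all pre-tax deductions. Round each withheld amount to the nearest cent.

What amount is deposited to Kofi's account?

Dependent-care account contribution: $196.53
Healthcare FSA: $257.63
Pre-tax total = $196.53 + $257.63 = $454.16
Taxable wages = $6,257.83 − $454.16 = $5,803.67
Federal tax withheld: $5,803.67 × 0.115 = $667.42
OASDI: $6,257.83 × 0.066 = $413.02
Paid family leave insurance: $6,257.83 × 0.014 = $87.61
Legal plan premium: $134.11
Total deductions = $196.53 + $257.63 + $667.42 + $413.02 + $87.61 + $134.11 = $1,756.32
Net pay = $6,257.83 − $1,756.32 = $4,501.51

$4,501.51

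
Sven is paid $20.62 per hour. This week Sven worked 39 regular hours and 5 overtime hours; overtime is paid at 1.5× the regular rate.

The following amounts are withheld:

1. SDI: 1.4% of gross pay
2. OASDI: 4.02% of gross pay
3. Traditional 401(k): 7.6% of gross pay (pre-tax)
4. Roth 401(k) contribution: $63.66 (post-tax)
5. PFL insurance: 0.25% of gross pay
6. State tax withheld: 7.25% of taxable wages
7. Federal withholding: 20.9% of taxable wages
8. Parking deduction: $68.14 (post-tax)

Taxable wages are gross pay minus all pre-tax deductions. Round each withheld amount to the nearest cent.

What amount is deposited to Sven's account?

$450.40

Regular pay: 39 × $20.62 = $804.18
Overtime pay: 5 × $20.62 × 1.5 = $154.65
Gross pay = $804.18 + $154.65 = $958.83
Traditional 401(k): $958.83 × 0.076 = $72.87
Taxable wages = $958.83 − $72.87 = $885.96
Federal withholding: $885.96 × 0.209 = $185.17
State tax withheld: $885.96 × 0.0725 = $64.23
OASDI: $958.83 × 0.0402 = $38.54
PFL insurance: $958.83 × 0.0025 = $2.40
SDI: $958.83 × 0.014 = $13.42
Roth 401(k) contribution: $63.66
Parking deduction: $68.14
Total deductions = $72.87 + $185.17 + $64.23 + $38.54 + $2.40 + $13.42 + $63.66 + $68.14 = $508.43
Net pay = $958.83 − $508.43 = $450.40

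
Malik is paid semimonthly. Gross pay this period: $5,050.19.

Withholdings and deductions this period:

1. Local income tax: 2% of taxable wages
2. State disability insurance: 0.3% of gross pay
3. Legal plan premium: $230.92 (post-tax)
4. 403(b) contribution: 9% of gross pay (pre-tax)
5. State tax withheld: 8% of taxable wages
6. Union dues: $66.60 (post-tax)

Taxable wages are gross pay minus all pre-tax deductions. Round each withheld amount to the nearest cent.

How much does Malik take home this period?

$3,823.44

403(b) contribution: $5,050.19 × 0.09 = $454.52
Taxable wages = $5,050.19 − $454.52 = $4,595.67
State tax withheld: $4,595.67 × 0.08 = $367.65
Local income tax: $4,595.67 × 0.02 = $91.91
State disability insurance: $5,050.19 × 0.003 = $15.15
Union dues: $66.60
Legal plan premium: $230.92
Total deductions = $454.52 + $367.65 + $91.91 + $15.15 + $66.60 + $230.92 = $1,226.75
Net pay = $5,050.19 − $1,226.75 = $3,823.44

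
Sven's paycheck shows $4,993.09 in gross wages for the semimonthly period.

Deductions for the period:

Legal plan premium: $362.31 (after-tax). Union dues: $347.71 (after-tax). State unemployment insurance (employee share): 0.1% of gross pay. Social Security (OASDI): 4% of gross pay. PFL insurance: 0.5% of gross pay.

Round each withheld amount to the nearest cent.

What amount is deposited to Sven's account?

$4,053.39

Social Security (OASDI): $4,993.09 × 0.04 = $199.72
PFL insurance: $4,993.09 × 0.005 = $24.97
State unemployment insurance (employee share): $4,993.09 × 0.001 = $4.99
Union dues: $347.71
Legal plan premium: $362.31
Total deductions = $199.72 + $24.97 + $4.99 + $347.71 + $362.31 = $939.70
Net pay = $4,993.09 − $939.70 = $4,053.39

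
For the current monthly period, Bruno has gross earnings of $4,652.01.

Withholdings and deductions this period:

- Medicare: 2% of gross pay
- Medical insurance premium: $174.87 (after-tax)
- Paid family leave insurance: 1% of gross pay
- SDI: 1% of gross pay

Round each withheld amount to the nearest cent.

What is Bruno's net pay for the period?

$4,291.06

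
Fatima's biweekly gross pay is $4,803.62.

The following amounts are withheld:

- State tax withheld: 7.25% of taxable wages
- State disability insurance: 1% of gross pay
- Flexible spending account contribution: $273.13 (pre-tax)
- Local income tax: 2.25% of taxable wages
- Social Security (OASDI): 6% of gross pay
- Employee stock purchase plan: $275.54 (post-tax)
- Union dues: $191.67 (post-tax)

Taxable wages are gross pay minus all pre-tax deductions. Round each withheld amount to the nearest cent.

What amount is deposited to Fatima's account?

$3,296.62

Flexible spending account contribution: $273.13
Taxable wages = $4,803.62 − $273.13 = $4,530.49
Local income tax: $4,530.49 × 0.0225 = $101.94
State tax withheld: $4,530.49 × 0.0725 = $328.46
Social Security (OASDI): $4,803.62 × 0.06 = $288.22
State disability insurance: $4,803.62 × 0.01 = $48.04
Employee stock purchase plan: $275.54
Union dues: $191.67
Total deductions = $273.13 + $101.94 + $328.46 + $288.22 + $48.04 + $275.54 + $191.67 = $1,507.00
Net pay = $4,803.62 − $1,507.00 = $3,296.62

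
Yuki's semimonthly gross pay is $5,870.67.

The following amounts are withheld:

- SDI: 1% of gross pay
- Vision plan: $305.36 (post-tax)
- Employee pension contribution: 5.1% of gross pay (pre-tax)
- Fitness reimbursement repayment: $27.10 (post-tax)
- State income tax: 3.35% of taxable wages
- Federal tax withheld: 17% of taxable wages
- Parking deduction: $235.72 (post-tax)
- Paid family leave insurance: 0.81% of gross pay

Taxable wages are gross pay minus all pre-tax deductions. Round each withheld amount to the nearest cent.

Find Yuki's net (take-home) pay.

Employee pension contribution: $5,870.67 × 0.051 = $299.40
Taxable wages = $5,870.67 − $299.40 = $5,571.27
Federal tax withheld: $5,571.27 × 0.17 = $947.12
State income tax: $5,571.27 × 0.0335 = $186.64
SDI: $5,870.67 × 0.01 = $58.71
Paid family leave insurance: $5,870.67 × 0.0081 = $47.55
Parking deduction: $235.72
Vision plan: $305.36
Fitness reimbursement repayment: $27.10
Total deductions = $299.40 + $947.12 + $186.64 + $58.71 + $47.55 + $235.72 + $305.36 + $27.10 = $2,107.60
Net pay = $5,870.67 − $2,107.60 = $3,763.07

$3,763.07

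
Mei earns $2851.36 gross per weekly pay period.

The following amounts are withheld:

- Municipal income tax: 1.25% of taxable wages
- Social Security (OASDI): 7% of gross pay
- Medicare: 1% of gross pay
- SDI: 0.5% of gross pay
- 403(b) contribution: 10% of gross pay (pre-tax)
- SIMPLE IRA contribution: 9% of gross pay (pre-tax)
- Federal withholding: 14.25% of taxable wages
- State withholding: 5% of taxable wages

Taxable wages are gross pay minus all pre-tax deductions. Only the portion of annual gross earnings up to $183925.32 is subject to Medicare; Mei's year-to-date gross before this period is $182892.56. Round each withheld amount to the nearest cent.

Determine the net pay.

SIMPLE IRA contribution: $2851.36 × 0.09 = $256.62
403(b) contribution: $2851.36 × 0.1 = $285.14
Pre-tax total = $256.62 + $285.14 = $541.76
Taxable wages = $2851.36 − $541.76 = $2309.60
Municipal income tax: $2309.60 × 0.0125 = $28.87
Federal withholding: $2309.60 × 0.1425 = $329.12
State withholding: $2309.60 × 0.05 = $115.48
SDI: $2851.36 × 0.005 = $14.26
Medicare: only $183925.32 − $182892.56 = $1032.76 of this check is subject → $1032.76 × 0.01 = $10.33
Social Security (OASDI): $2851.36 × 0.07 = $199.60
Total deductions = $256.62 + $285.14 + $28.87 + $329.12 + $115.48 + $14.26 + $10.33 + $199.60 = $1239.42
Net pay = $2851.36 − $1239.42 = $1611.94

$1611.94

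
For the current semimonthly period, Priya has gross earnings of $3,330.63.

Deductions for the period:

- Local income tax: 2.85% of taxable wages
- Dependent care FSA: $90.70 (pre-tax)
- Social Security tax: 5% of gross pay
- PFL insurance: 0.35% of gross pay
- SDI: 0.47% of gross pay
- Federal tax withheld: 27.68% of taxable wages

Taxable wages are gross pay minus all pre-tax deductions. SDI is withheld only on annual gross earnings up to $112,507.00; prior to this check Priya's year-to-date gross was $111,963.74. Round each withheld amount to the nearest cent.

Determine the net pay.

$2,070.04

Dependent care FSA: $90.70
Taxable wages = $3,330.63 − $90.70 = $3,239.93
Federal tax withheld: $3,239.93 × 0.2768 = $896.81
Local income tax: $3,239.93 × 0.0285 = $92.34
PFL insurance: $3,330.63 × 0.0035 = $11.66
SDI: only $112,507.00 − $111,963.74 = $543.26 of this check is subject → $543.26 × 0.0047 = $2.55
Social Security tax: $3,330.63 × 0.05 = $166.53
Total deductions = $90.70 + $896.81 + $92.34 + $11.66 + $2.55 + $166.53 = $1,260.59
Net pay = $3,330.63 − $1,260.59 = $2,070.04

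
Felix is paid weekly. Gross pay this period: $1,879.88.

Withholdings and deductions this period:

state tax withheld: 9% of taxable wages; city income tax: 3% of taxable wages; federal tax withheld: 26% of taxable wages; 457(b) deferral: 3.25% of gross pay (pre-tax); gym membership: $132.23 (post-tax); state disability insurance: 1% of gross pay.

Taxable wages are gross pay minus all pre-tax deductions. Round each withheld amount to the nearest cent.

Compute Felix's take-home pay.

$976.62

457(b) deferral: $1,879.88 × 0.0325 = $61.10
Taxable wages = $1,879.88 − $61.10 = $1,818.78
State tax withheld: $1,818.78 × 0.09 = $163.69
Federal tax withheld: $1,818.78 × 0.26 = $472.88
City income tax: $1,818.78 × 0.03 = $54.56
State disability insurance: $1,879.88 × 0.01 = $18.80
Gym membership: $132.23
Total deductions = $61.10 + $163.69 + $472.88 + $54.56 + $18.80 + $132.23 = $903.26
Net pay = $1,879.88 − $903.26 = $976.62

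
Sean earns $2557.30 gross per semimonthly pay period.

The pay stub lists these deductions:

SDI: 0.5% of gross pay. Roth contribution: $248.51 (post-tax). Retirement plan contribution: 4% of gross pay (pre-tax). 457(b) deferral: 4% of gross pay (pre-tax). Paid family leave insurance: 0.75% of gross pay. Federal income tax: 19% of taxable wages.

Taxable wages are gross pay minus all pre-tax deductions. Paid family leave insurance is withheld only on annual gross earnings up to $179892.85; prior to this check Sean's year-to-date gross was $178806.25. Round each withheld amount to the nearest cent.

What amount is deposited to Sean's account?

Retirement plan contribution: $2557.30 × 0.04 = $102.29
457(b) deferral: $2557.30 × 0.04 = $102.29
Pre-tax total = $102.29 + $102.29 = $204.58
Taxable wages = $2557.30 − $204.58 = $2352.72
Federal income tax: $2352.72 × 0.19 = $447.02
Paid family leave insurance: only $179892.85 − $178806.25 = $1086.60 of this check is subject → $1086.60 × 0.0075 = $8.15
SDI: $2557.30 × 0.005 = $12.79
Roth contribution: $248.51
Total deductions = $102.29 + $102.29 + $447.02 + $8.15 + $12.79 + $248.51 = $921.05
Net pay = $2557.30 − $921.05 = $1636.25

$1636.25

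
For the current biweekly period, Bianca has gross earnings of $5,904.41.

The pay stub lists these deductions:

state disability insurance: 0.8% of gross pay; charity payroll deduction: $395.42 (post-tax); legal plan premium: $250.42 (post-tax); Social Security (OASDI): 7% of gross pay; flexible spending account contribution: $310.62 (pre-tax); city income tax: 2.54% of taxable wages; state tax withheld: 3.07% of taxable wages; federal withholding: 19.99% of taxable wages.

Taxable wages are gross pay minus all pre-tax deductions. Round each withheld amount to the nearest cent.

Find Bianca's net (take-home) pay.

Flexible spending account contribution: $310.62
Taxable wages = $5,904.41 − $310.62 = $5,593.79
City income tax: $5,593.79 × 0.0254 = $142.08
State tax withheld: $5,593.79 × 0.0307 = $171.73
Federal withholding: $5,593.79 × 0.1999 = $1,118.20
State disability insurance: $5,904.41 × 0.008 = $47.24
Social Security (OASDI): $5,904.41 × 0.07 = $413.31
Legal plan premium: $250.42
Charity payroll deduction: $395.42
Total deductions = $310.62 + $142.08 + $171.73 + $1,118.20 + $47.24 + $413.31 + $250.42 + $395.42 = $2,849.02
Net pay = $5,904.41 − $2,849.02 = $3,055.39

$3,055.39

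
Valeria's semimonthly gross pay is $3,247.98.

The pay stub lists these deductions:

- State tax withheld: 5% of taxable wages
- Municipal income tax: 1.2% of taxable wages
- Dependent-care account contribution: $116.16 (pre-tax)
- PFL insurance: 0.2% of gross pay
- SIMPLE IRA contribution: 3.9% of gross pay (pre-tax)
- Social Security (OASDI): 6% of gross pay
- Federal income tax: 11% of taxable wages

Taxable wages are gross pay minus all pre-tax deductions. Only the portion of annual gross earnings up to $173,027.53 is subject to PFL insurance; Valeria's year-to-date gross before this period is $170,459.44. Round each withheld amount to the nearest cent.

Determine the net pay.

Dependent-care account contribution: $116.16
SIMPLE IRA contribution: $3,247.98 × 0.039 = $126.67
Pre-tax total = $116.16 + $126.67 = $242.83
Taxable wages = $3,247.98 − $242.83 = $3,005.15
Federal income tax: $3,005.15 × 0.11 = $330.57
State tax withheld: $3,005.15 × 0.05 = $150.26
Municipal income tax: $3,005.15 × 0.012 = $36.06
PFL insurance: only $173,027.53 − $170,459.44 = $2,568.09 of this check is subject → $2,568.09 × 0.002 = $5.14
Social Security (OASDI): $3,247.98 × 0.06 = $194.88
Total deductions = $116.16 + $126.67 + $330.57 + $150.26 + $36.06 + $5.14 + $194.88 = $959.74
Net pay = $3,247.98 − $959.74 = $2,288.24

$2,288.24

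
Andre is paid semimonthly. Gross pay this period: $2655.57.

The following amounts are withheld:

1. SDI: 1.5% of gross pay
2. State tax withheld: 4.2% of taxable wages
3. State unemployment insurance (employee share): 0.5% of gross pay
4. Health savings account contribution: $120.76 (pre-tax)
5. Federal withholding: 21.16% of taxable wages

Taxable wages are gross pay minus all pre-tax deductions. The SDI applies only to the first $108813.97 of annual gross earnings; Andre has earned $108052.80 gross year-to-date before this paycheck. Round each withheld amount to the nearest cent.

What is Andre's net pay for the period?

$1867.28

Health savings account contribution: $120.76
Taxable wages = $2655.57 − $120.76 = $2534.81
Federal withholding: $2534.81 × 0.2116 = $536.37
State tax withheld: $2534.81 × 0.042 = $106.46
State unemployment insurance (employee share): $2655.57 × 0.005 = $13.28
SDI: only $108813.97 − $108052.80 = $761.17 of this check is subject → $761.17 × 0.015 = $11.42
Total deductions = $120.76 + $536.37 + $106.46 + $13.28 + $11.42 = $788.29
Net pay = $2655.57 − $788.29 = $1867.28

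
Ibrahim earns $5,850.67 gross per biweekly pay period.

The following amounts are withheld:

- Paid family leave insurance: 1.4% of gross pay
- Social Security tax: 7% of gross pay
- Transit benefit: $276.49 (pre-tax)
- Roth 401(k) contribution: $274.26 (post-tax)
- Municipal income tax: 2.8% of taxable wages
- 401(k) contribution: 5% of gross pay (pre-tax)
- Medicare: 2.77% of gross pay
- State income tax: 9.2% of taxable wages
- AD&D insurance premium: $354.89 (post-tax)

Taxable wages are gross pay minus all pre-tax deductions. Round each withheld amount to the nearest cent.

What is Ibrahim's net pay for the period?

$3,365.18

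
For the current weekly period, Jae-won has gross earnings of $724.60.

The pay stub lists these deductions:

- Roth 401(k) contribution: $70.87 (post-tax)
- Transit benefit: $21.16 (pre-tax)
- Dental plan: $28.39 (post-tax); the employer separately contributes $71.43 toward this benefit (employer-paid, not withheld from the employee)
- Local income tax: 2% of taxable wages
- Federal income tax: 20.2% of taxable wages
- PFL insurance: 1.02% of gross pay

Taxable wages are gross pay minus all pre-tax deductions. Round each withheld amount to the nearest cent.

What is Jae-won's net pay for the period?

Transit benefit: $21.16
Taxable wages = $724.60 − $21.16 = $703.44
Federal income tax: $703.44 × 0.202 = $142.09
Local income tax: $703.44 × 0.02 = $14.07
PFL insurance: $724.60 × 0.0102 = $7.39
Roth 401(k) contribution: $70.87
Dental plan: $28.39
(Employer's $71.43 toward dental plan is not withheld from the employee.)
Total deductions = $21.16 + $142.09 + $14.07 + $7.39 + $70.87 + $28.39 = $283.97
Net pay = $724.60 − $283.97 = $440.63

$440.63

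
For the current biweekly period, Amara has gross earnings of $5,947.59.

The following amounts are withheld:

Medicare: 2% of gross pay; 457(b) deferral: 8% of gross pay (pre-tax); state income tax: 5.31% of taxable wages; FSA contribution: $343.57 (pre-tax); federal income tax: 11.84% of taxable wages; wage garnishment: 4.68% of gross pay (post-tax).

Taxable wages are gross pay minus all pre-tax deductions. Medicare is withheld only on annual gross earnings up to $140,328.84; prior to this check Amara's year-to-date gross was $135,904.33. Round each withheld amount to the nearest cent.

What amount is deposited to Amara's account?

457(b) deferral: $5,947.59 × 0.08 = $475.81
FSA contribution: $343.57
Pre-tax total = $475.81 + $343.57 = $819.38
Taxable wages = $5,947.59 − $819.38 = $5,128.21
State income tax: $5,128.21 × 0.0531 = $272.31
Federal income tax: $5,128.21 × 0.1184 = $607.18
Medicare: only $140,328.84 − $135,904.33 = $4,424.51 of this check is subject → $4,424.51 × 0.02 = $88.49
Wage garnishment: $5,947.59 × 0.0468 = $278.35
Total deductions = $475.81 + $343.57 + $272.31 + $607.18 + $88.49 + $278.35 = $2,065.71
Net pay = $5,947.59 − $2,065.71 = $3,881.88

$3,881.88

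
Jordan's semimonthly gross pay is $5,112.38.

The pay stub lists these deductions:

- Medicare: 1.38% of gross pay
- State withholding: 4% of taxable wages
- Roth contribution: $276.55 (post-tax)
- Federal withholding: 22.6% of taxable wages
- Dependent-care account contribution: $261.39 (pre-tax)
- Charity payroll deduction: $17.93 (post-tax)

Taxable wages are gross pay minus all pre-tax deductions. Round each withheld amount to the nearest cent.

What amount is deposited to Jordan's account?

Dependent-care account contribution: $261.39
Taxable wages = $5,112.38 − $261.39 = $4,850.99
State withholding: $4,850.99 × 0.04 = $194.04
Federal withholding: $4,850.99 × 0.226 = $1,096.32
Medicare: $5,112.38 × 0.0138 = $70.55
Roth contribution: $276.55
Charity payroll deduction: $17.93
Total deductions = $261.39 + $194.04 + $1,096.32 + $70.55 + $276.55 + $17.93 = $1,916.78
Net pay = $5,112.38 − $1,916.78 = $3,195.60

$3,195.60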